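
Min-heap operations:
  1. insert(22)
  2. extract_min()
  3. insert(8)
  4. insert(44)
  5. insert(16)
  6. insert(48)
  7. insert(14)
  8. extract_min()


insert(22) -> [22]
extract_min()->22, []
insert(8) -> [8]
insert(44) -> [8, 44]
insert(16) -> [8, 44, 16]
insert(48) -> [8, 44, 16, 48]
insert(14) -> [8, 14, 16, 48, 44]
extract_min()->8, [14, 44, 16, 48]

Final heap: [14, 44, 16, 48]


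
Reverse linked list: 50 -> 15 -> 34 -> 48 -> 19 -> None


Step 1: curr=50, set curr.next=prev(None) | reversed so far: 50
Step 2: curr=15, set curr.next=prev(50) | reversed so far: 15 -> 50
Step 3: curr=34, set curr.next=prev(15) | reversed so far: 34 -> 15 -> 50
Step 4: curr=48, set curr.next=prev(34) | reversed so far: 48 -> 34 -> 15 -> 50
Step 5: curr=19, set curr.next=prev(48) | reversed so far: 19 -> 48 -> 34 -> 15 -> 50

19 -> 48 -> 34 -> 15 -> 50 -> None


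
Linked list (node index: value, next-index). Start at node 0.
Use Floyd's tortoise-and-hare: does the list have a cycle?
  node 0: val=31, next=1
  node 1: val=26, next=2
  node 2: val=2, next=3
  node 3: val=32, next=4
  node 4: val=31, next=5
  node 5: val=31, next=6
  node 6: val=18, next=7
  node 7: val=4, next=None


Floyd's tortoise (slow, +1) and hare (fast, +2):
  init: slow=0, fast=0
  step 1: slow=1, fast=2
  step 2: slow=2, fast=4
  step 3: slow=3, fast=6
  step 4: fast 6->7->None, no cycle

Cycle: no


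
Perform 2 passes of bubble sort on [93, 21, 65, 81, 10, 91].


Initial: [93, 21, 65, 81, 10, 91]
Pass 1: [21, 65, 81, 10, 91, 93] (5 swaps)
Pass 2: [21, 65, 10, 81, 91, 93] (1 swaps)

After 2 passes: [21, 65, 10, 81, 91, 93]


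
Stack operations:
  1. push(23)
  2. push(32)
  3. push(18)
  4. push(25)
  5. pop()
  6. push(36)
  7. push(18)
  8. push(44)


push(23) -> [23]
push(32) -> [23, 32]
push(18) -> [23, 32, 18]
push(25) -> [23, 32, 18, 25]
pop()->25, [23, 32, 18]
push(36) -> [23, 32, 18, 36]
push(18) -> [23, 32, 18, 36, 18]
push(44) -> [23, 32, 18, 36, 18, 44]

Final stack: [23, 32, 18, 36, 18, 44]


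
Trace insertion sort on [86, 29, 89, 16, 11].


Initial: [86, 29, 89, 16, 11]
Insert 29: [29, 86, 89, 16, 11]
Insert 89: [29, 86, 89, 16, 11]
Insert 16: [16, 29, 86, 89, 11]
Insert 11: [11, 16, 29, 86, 89]

Sorted: [11, 16, 29, 86, 89]


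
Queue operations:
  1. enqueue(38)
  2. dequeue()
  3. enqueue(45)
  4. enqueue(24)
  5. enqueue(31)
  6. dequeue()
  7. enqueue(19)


enqueue(38) -> [38]
dequeue()->38, []
enqueue(45) -> [45]
enqueue(24) -> [45, 24]
enqueue(31) -> [45, 24, 31]
dequeue()->45, [24, 31]
enqueue(19) -> [24, 31, 19]

Final queue: [24, 31, 19]


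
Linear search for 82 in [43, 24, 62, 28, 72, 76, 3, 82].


i=0: 43!=82
i=1: 24!=82
i=2: 62!=82
i=3: 28!=82
i=4: 72!=82
i=5: 76!=82
i=6: 3!=82
i=7: 82==82 found!

Found at 7, 8 comps


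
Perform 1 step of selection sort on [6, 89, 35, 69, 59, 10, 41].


Initial: [6, 89, 35, 69, 59, 10, 41]
Step 1: min=6 at 0
  Swap: [6, 89, 35, 69, 59, 10, 41]

After 1 step: [6, 89, 35, 69, 59, 10, 41]


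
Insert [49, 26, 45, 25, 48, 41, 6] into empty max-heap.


Insert 49: [49]
Insert 26: [49, 26]
Insert 45: [49, 26, 45]
Insert 25: [49, 26, 45, 25]
Insert 48: [49, 48, 45, 25, 26]
Insert 41: [49, 48, 45, 25, 26, 41]
Insert 6: [49, 48, 45, 25, 26, 41, 6]

Final heap: [49, 48, 45, 25, 26, 41, 6]


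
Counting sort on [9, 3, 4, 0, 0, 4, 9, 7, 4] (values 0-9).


Input: [9, 3, 4, 0, 0, 4, 9, 7, 4]
Counts: [2, 0, 0, 1, 3, 0, 0, 1, 0, 2]

Sorted: [0, 0, 3, 4, 4, 4, 7, 9, 9]


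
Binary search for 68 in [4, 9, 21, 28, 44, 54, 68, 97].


Step 1: lo=0, hi=7, mid=3, val=28
Step 2: lo=4, hi=7, mid=5, val=54
Step 3: lo=6, hi=7, mid=6, val=68

Found at index 6


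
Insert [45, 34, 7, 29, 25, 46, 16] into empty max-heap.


Insert 45: [45]
Insert 34: [45, 34]
Insert 7: [45, 34, 7]
Insert 29: [45, 34, 7, 29]
Insert 25: [45, 34, 7, 29, 25]
Insert 46: [46, 34, 45, 29, 25, 7]
Insert 16: [46, 34, 45, 29, 25, 7, 16]

Final heap: [46, 34, 45, 29, 25, 7, 16]


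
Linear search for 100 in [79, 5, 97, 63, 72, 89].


i=0: 79!=100
i=1: 5!=100
i=2: 97!=100
i=3: 63!=100
i=4: 72!=100
i=5: 89!=100

Not found, 6 comps


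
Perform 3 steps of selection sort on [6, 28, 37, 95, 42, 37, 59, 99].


Initial: [6, 28, 37, 95, 42, 37, 59, 99]
Step 1: min=6 at 0
  Swap: [6, 28, 37, 95, 42, 37, 59, 99]
Step 2: min=28 at 1
  Swap: [6, 28, 37, 95, 42, 37, 59, 99]
Step 3: min=37 at 2
  Swap: [6, 28, 37, 95, 42, 37, 59, 99]

After 3 steps: [6, 28, 37, 95, 42, 37, 59, 99]


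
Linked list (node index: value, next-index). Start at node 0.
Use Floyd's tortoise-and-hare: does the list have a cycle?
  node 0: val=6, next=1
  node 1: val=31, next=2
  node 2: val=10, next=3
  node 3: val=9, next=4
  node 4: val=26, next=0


Floyd's tortoise (slow, +1) and hare (fast, +2):
  init: slow=0, fast=0
  step 1: slow=1, fast=2
  step 2: slow=2, fast=4
  step 3: slow=3, fast=1
  step 4: slow=4, fast=3
  step 5: slow=0, fast=0
  slow == fast at node 0: cycle detected

Cycle: yes


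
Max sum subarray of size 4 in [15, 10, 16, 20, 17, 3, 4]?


[0:4]: 61
[1:5]: 63
[2:6]: 56
[3:7]: 44

Max: 63 at [1:5]


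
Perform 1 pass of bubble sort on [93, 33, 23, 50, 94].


Initial: [93, 33, 23, 50, 94]
Pass 1: [33, 23, 50, 93, 94] (3 swaps)

After 1 pass: [33, 23, 50, 93, 94]


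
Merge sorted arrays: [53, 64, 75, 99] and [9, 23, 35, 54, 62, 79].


Take 9 from B
Take 23 from B
Take 35 from B
Take 53 from A
Take 54 from B
Take 62 from B
Take 64 from A
Take 75 from A
Take 79 from B

Merged: [9, 23, 35, 53, 54, 62, 64, 75, 79, 99]


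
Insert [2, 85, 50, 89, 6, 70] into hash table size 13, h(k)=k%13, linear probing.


Insert 2: h=2 -> slot 2
Insert 85: h=7 -> slot 7
Insert 50: h=11 -> slot 11
Insert 89: h=11, 1 probes -> slot 12
Insert 6: h=6 -> slot 6
Insert 70: h=5 -> slot 5

Table: [None, None, 2, None, None, 70, 6, 85, None, None, None, 50, 89]


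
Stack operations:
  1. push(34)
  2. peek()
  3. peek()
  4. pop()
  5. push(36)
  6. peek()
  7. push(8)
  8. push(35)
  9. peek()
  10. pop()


push(34) -> [34]
peek()->34
peek()->34
pop()->34, []
push(36) -> [36]
peek()->36
push(8) -> [36, 8]
push(35) -> [36, 8, 35]
peek()->35
pop()->35, [36, 8]

Final stack: [36, 8]


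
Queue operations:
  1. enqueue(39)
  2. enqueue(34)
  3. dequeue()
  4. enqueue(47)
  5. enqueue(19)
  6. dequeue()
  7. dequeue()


enqueue(39) -> [39]
enqueue(34) -> [39, 34]
dequeue()->39, [34]
enqueue(47) -> [34, 47]
enqueue(19) -> [34, 47, 19]
dequeue()->34, [47, 19]
dequeue()->47, [19]

Final queue: [19]


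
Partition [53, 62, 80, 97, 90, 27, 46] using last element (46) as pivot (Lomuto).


Pivot: 46
  27 <= 46: swap -> [27, 62, 80, 97, 90, 53, 46]
Place pivot at 1: [27, 46, 80, 97, 90, 53, 62]

Partitioned: [27, 46, 80, 97, 90, 53, 62]


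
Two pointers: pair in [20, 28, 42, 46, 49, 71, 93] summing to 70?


lo=0(20)+hi=6(93)=113
lo=0(20)+hi=5(71)=91
lo=0(20)+hi=4(49)=69
lo=1(28)+hi=4(49)=77
lo=1(28)+hi=3(46)=74
lo=1(28)+hi=2(42)=70

Yes: 28+42=70


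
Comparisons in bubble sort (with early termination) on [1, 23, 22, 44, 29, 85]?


Algorithm: bubble sort (with early termination)
Input: [1, 23, 22, 44, 29, 85]
Sorted: [1, 22, 23, 29, 44, 85]

9


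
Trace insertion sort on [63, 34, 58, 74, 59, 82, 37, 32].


Initial: [63, 34, 58, 74, 59, 82, 37, 32]
Insert 34: [34, 63, 58, 74, 59, 82, 37, 32]
Insert 58: [34, 58, 63, 74, 59, 82, 37, 32]
Insert 74: [34, 58, 63, 74, 59, 82, 37, 32]
Insert 59: [34, 58, 59, 63, 74, 82, 37, 32]
Insert 82: [34, 58, 59, 63, 74, 82, 37, 32]
Insert 37: [34, 37, 58, 59, 63, 74, 82, 32]
Insert 32: [32, 34, 37, 58, 59, 63, 74, 82]

Sorted: [32, 34, 37, 58, 59, 63, 74, 82]


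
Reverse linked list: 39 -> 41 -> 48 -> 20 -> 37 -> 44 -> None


Step 1: curr=39, set curr.next=prev(None) | reversed so far: 39
Step 2: curr=41, set curr.next=prev(39) | reversed so far: 41 -> 39
Step 3: curr=48, set curr.next=prev(41) | reversed so far: 48 -> 41 -> 39
Step 4: curr=20, set curr.next=prev(48) | reversed so far: 20 -> 48 -> 41 -> 39
Step 5: curr=37, set curr.next=prev(20) | reversed so far: 37 -> 20 -> 48 -> 41 -> 39
Step 6: curr=44, set curr.next=prev(37) | reversed so far: 44 -> 37 -> 20 -> 48 -> 41 -> 39

44 -> 37 -> 20 -> 48 -> 41 -> 39 -> None


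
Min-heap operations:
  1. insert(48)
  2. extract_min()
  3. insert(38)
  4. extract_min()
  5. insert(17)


insert(48) -> [48]
extract_min()->48, []
insert(38) -> [38]
extract_min()->38, []
insert(17) -> [17]

Final heap: [17]


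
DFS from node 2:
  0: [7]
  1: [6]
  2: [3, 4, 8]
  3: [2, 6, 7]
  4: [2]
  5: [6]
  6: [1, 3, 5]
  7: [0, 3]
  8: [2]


Visit 2, push [8, 4, 3]
Visit 3, push [7, 6]
Visit 6, push [5, 1]
Visit 1, push []
Visit 5, push []
Visit 7, push [0]
Visit 0, push []
Visit 4, push []
Visit 8, push []

DFS order: [2, 3, 6, 1, 5, 7, 0, 4, 8]


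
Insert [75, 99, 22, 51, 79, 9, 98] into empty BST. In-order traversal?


Insert 75: root
Insert 99: R from 75
Insert 22: L from 75
Insert 51: L from 75 -> R from 22
Insert 79: R from 75 -> L from 99
Insert 9: L from 75 -> L from 22
Insert 98: R from 75 -> L from 99 -> R from 79

In-order: [9, 22, 51, 75, 79, 98, 99]


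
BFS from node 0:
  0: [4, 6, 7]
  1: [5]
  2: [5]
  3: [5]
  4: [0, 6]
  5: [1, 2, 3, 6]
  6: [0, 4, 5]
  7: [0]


Visit 0, enqueue [4, 6, 7]
Visit 4, enqueue []
Visit 6, enqueue [5]
Visit 7, enqueue []
Visit 5, enqueue [1, 2, 3]
Visit 1, enqueue []
Visit 2, enqueue []
Visit 3, enqueue []

BFS order: [0, 4, 6, 7, 5, 1, 2, 3]


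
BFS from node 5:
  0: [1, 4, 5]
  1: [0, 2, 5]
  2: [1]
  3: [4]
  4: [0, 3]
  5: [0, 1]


Visit 5, enqueue [0, 1]
Visit 0, enqueue [4]
Visit 1, enqueue [2]
Visit 4, enqueue [3]
Visit 2, enqueue []
Visit 3, enqueue []

BFS order: [5, 0, 1, 4, 2, 3]


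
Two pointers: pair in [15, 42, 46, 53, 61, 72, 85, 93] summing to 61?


lo=0(15)+hi=7(93)=108
lo=0(15)+hi=6(85)=100
lo=0(15)+hi=5(72)=87
lo=0(15)+hi=4(61)=76
lo=0(15)+hi=3(53)=68
lo=0(15)+hi=2(46)=61

Yes: 15+46=61


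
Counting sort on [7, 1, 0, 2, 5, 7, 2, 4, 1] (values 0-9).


Input: [7, 1, 0, 2, 5, 7, 2, 4, 1]
Counts: [1, 2, 2, 0, 1, 1, 0, 2, 0, 0]

Sorted: [0, 1, 1, 2, 2, 4, 5, 7, 7]


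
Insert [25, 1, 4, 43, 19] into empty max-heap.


Insert 25: [25]
Insert 1: [25, 1]
Insert 4: [25, 1, 4]
Insert 43: [43, 25, 4, 1]
Insert 19: [43, 25, 4, 1, 19]

Final heap: [43, 25, 4, 1, 19]


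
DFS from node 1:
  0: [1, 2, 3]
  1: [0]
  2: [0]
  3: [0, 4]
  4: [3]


Visit 1, push [0]
Visit 0, push [3, 2]
Visit 2, push []
Visit 3, push [4]
Visit 4, push []

DFS order: [1, 0, 2, 3, 4]


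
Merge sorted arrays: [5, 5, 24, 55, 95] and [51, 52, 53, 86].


Take 5 from A
Take 5 from A
Take 24 from A
Take 51 from B
Take 52 from B
Take 53 from B
Take 55 from A
Take 86 from B

Merged: [5, 5, 24, 51, 52, 53, 55, 86, 95]


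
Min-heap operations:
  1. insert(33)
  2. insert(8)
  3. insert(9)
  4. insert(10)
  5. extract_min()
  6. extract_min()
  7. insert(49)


insert(33) -> [33]
insert(8) -> [8, 33]
insert(9) -> [8, 33, 9]
insert(10) -> [8, 10, 9, 33]
extract_min()->8, [9, 10, 33]
extract_min()->9, [10, 33]
insert(49) -> [10, 33, 49]

Final heap: [10, 33, 49]


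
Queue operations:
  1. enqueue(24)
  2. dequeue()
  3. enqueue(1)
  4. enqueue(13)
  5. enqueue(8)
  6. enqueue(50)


enqueue(24) -> [24]
dequeue()->24, []
enqueue(1) -> [1]
enqueue(13) -> [1, 13]
enqueue(8) -> [1, 13, 8]
enqueue(50) -> [1, 13, 8, 50]

Final queue: [1, 13, 8, 50]


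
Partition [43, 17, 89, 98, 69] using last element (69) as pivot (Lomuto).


Pivot: 69
  43 <= 69: advance i (no swap)
  17 <= 69: advance i (no swap)
Place pivot at 2: [43, 17, 69, 98, 89]

Partitioned: [43, 17, 69, 98, 89]


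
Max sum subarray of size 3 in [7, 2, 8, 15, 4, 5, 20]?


[0:3]: 17
[1:4]: 25
[2:5]: 27
[3:6]: 24
[4:7]: 29

Max: 29 at [4:7]


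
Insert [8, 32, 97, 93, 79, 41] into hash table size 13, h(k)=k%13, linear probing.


Insert 8: h=8 -> slot 8
Insert 32: h=6 -> slot 6
Insert 97: h=6, 1 probes -> slot 7
Insert 93: h=2 -> slot 2
Insert 79: h=1 -> slot 1
Insert 41: h=2, 1 probes -> slot 3

Table: [None, 79, 93, 41, None, None, 32, 97, 8, None, None, None, None]


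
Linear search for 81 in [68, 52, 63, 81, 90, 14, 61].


i=0: 68!=81
i=1: 52!=81
i=2: 63!=81
i=3: 81==81 found!

Found at 3, 4 comps


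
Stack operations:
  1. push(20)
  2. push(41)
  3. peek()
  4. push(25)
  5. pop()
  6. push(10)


push(20) -> [20]
push(41) -> [20, 41]
peek()->41
push(25) -> [20, 41, 25]
pop()->25, [20, 41]
push(10) -> [20, 41, 10]

Final stack: [20, 41, 10]


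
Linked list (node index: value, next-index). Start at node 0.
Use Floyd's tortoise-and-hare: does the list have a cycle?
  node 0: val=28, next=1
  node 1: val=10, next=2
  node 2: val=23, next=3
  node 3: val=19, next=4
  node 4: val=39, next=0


Floyd's tortoise (slow, +1) and hare (fast, +2):
  init: slow=0, fast=0
  step 1: slow=1, fast=2
  step 2: slow=2, fast=4
  step 3: slow=3, fast=1
  step 4: slow=4, fast=3
  step 5: slow=0, fast=0
  slow == fast at node 0: cycle detected

Cycle: yes


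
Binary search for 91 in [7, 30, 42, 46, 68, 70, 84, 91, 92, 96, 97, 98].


Step 1: lo=0, hi=11, mid=5, val=70
Step 2: lo=6, hi=11, mid=8, val=92
Step 3: lo=6, hi=7, mid=6, val=84
Step 4: lo=7, hi=7, mid=7, val=91

Found at index 7


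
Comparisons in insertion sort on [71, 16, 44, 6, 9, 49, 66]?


Algorithm: insertion sort
Input: [71, 16, 44, 6, 9, 49, 66]
Sorted: [6, 9, 16, 44, 49, 66, 71]

14


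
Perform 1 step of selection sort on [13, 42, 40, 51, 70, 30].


Initial: [13, 42, 40, 51, 70, 30]
Step 1: min=13 at 0
  Swap: [13, 42, 40, 51, 70, 30]

After 1 step: [13, 42, 40, 51, 70, 30]


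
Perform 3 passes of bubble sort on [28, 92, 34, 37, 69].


Initial: [28, 92, 34, 37, 69]
Pass 1: [28, 34, 37, 69, 92] (3 swaps)
Pass 2: [28, 34, 37, 69, 92] (0 swaps)
Pass 3: [28, 34, 37, 69, 92] (0 swaps)

After 3 passes: [28, 34, 37, 69, 92]


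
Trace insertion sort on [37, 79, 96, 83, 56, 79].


Initial: [37, 79, 96, 83, 56, 79]
Insert 79: [37, 79, 96, 83, 56, 79]
Insert 96: [37, 79, 96, 83, 56, 79]
Insert 83: [37, 79, 83, 96, 56, 79]
Insert 56: [37, 56, 79, 83, 96, 79]
Insert 79: [37, 56, 79, 79, 83, 96]

Sorted: [37, 56, 79, 79, 83, 96]


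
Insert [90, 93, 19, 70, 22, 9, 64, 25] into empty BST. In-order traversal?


Insert 90: root
Insert 93: R from 90
Insert 19: L from 90
Insert 70: L from 90 -> R from 19
Insert 22: L from 90 -> R from 19 -> L from 70
Insert 9: L from 90 -> L from 19
Insert 64: L from 90 -> R from 19 -> L from 70 -> R from 22
Insert 25: L from 90 -> R from 19 -> L from 70 -> R from 22 -> L from 64

In-order: [9, 19, 22, 25, 64, 70, 90, 93]


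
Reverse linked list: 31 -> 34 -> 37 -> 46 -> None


Step 1: curr=31, set curr.next=prev(None) | reversed so far: 31
Step 2: curr=34, set curr.next=prev(31) | reversed so far: 34 -> 31
Step 3: curr=37, set curr.next=prev(34) | reversed so far: 37 -> 34 -> 31
Step 4: curr=46, set curr.next=prev(37) | reversed so far: 46 -> 37 -> 34 -> 31

46 -> 37 -> 34 -> 31 -> None


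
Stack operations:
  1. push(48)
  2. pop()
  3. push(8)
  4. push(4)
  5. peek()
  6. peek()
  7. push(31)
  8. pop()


push(48) -> [48]
pop()->48, []
push(8) -> [8]
push(4) -> [8, 4]
peek()->4
peek()->4
push(31) -> [8, 4, 31]
pop()->31, [8, 4]

Final stack: [8, 4]


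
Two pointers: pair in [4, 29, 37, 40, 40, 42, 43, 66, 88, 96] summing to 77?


lo=0(4)+hi=9(96)=100
lo=0(4)+hi=8(88)=92
lo=0(4)+hi=7(66)=70
lo=1(29)+hi=7(66)=95
lo=1(29)+hi=6(43)=72
lo=2(37)+hi=6(43)=80
lo=2(37)+hi=5(42)=79
lo=2(37)+hi=4(40)=77

Yes: 37+40=77


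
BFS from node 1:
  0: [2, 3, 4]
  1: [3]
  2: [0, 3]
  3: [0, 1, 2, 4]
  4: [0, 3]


Visit 1, enqueue [3]
Visit 3, enqueue [0, 2, 4]
Visit 0, enqueue []
Visit 2, enqueue []
Visit 4, enqueue []

BFS order: [1, 3, 0, 2, 4]


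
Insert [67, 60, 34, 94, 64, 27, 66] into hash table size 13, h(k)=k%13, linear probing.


Insert 67: h=2 -> slot 2
Insert 60: h=8 -> slot 8
Insert 34: h=8, 1 probes -> slot 9
Insert 94: h=3 -> slot 3
Insert 64: h=12 -> slot 12
Insert 27: h=1 -> slot 1
Insert 66: h=1, 3 probes -> slot 4

Table: [None, 27, 67, 94, 66, None, None, None, 60, 34, None, None, 64]


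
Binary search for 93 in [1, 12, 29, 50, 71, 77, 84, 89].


Step 1: lo=0, hi=7, mid=3, val=50
Step 2: lo=4, hi=7, mid=5, val=77
Step 3: lo=6, hi=7, mid=6, val=84
Step 4: lo=7, hi=7, mid=7, val=89

Not found


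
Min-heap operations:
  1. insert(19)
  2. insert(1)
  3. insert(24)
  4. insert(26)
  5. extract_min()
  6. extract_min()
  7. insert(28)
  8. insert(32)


insert(19) -> [19]
insert(1) -> [1, 19]
insert(24) -> [1, 19, 24]
insert(26) -> [1, 19, 24, 26]
extract_min()->1, [19, 26, 24]
extract_min()->19, [24, 26]
insert(28) -> [24, 26, 28]
insert(32) -> [24, 26, 28, 32]

Final heap: [24, 26, 28, 32]


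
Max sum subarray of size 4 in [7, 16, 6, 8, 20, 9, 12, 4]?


[0:4]: 37
[1:5]: 50
[2:6]: 43
[3:7]: 49
[4:8]: 45

Max: 50 at [1:5]


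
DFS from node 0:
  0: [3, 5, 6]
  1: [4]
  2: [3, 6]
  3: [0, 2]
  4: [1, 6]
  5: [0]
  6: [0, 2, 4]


Visit 0, push [6, 5, 3]
Visit 3, push [2]
Visit 2, push [6]
Visit 6, push [4]
Visit 4, push [1]
Visit 1, push []
Visit 5, push []

DFS order: [0, 3, 2, 6, 4, 1, 5]


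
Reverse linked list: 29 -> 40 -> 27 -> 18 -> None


Step 1: curr=29, set curr.next=prev(None) | reversed so far: 29
Step 2: curr=40, set curr.next=prev(29) | reversed so far: 40 -> 29
Step 3: curr=27, set curr.next=prev(40) | reversed so far: 27 -> 40 -> 29
Step 4: curr=18, set curr.next=prev(27) | reversed so far: 18 -> 27 -> 40 -> 29

18 -> 27 -> 40 -> 29 -> None


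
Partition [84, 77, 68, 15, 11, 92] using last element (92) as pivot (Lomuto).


Pivot: 92
  84 <= 92: advance i (no swap)
  77 <= 92: advance i (no swap)
  68 <= 92: advance i (no swap)
  15 <= 92: advance i (no swap)
  11 <= 92: advance i (no swap)
Place pivot at 5: [84, 77, 68, 15, 11, 92]

Partitioned: [84, 77, 68, 15, 11, 92]


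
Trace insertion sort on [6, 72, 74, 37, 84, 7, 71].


Initial: [6, 72, 74, 37, 84, 7, 71]
Insert 72: [6, 72, 74, 37, 84, 7, 71]
Insert 74: [6, 72, 74, 37, 84, 7, 71]
Insert 37: [6, 37, 72, 74, 84, 7, 71]
Insert 84: [6, 37, 72, 74, 84, 7, 71]
Insert 7: [6, 7, 37, 72, 74, 84, 71]
Insert 71: [6, 7, 37, 71, 72, 74, 84]

Sorted: [6, 7, 37, 71, 72, 74, 84]


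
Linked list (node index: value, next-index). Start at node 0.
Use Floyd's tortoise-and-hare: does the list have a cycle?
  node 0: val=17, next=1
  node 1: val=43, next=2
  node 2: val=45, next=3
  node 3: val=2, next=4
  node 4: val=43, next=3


Floyd's tortoise (slow, +1) and hare (fast, +2):
  init: slow=0, fast=0
  step 1: slow=1, fast=2
  step 2: slow=2, fast=4
  step 3: slow=3, fast=4
  step 4: slow=4, fast=4
  slow == fast at node 4: cycle detected

Cycle: yes


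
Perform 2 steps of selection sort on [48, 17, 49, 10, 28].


Initial: [48, 17, 49, 10, 28]
Step 1: min=10 at 3
  Swap: [10, 17, 49, 48, 28]
Step 2: min=17 at 1
  Swap: [10, 17, 49, 48, 28]

After 2 steps: [10, 17, 49, 48, 28]


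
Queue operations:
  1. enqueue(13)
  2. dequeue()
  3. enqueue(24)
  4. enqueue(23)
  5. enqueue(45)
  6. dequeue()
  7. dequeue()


enqueue(13) -> [13]
dequeue()->13, []
enqueue(24) -> [24]
enqueue(23) -> [24, 23]
enqueue(45) -> [24, 23, 45]
dequeue()->24, [23, 45]
dequeue()->23, [45]

Final queue: [45]


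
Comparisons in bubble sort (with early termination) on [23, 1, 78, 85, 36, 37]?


Algorithm: bubble sort (with early termination)
Input: [23, 1, 78, 85, 36, 37]
Sorted: [1, 23, 36, 37, 78, 85]

12


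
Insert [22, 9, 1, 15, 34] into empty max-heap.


Insert 22: [22]
Insert 9: [22, 9]
Insert 1: [22, 9, 1]
Insert 15: [22, 15, 1, 9]
Insert 34: [34, 22, 1, 9, 15]

Final heap: [34, 22, 1, 9, 15]


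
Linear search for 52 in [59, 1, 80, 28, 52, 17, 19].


i=0: 59!=52
i=1: 1!=52
i=2: 80!=52
i=3: 28!=52
i=4: 52==52 found!

Found at 4, 5 comps


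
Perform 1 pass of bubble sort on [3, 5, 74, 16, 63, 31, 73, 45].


Initial: [3, 5, 74, 16, 63, 31, 73, 45]
Pass 1: [3, 5, 16, 63, 31, 73, 45, 74] (5 swaps)

After 1 pass: [3, 5, 16, 63, 31, 73, 45, 74]


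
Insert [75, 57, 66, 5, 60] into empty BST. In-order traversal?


Insert 75: root
Insert 57: L from 75
Insert 66: L from 75 -> R from 57
Insert 5: L from 75 -> L from 57
Insert 60: L from 75 -> R from 57 -> L from 66

In-order: [5, 57, 60, 66, 75]


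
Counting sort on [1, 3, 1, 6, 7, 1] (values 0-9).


Input: [1, 3, 1, 6, 7, 1]
Counts: [0, 3, 0, 1, 0, 0, 1, 1, 0, 0]

Sorted: [1, 1, 1, 3, 6, 7]


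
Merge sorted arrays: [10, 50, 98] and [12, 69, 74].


Take 10 from A
Take 12 from B
Take 50 from A
Take 69 from B
Take 74 from B

Merged: [10, 12, 50, 69, 74, 98]


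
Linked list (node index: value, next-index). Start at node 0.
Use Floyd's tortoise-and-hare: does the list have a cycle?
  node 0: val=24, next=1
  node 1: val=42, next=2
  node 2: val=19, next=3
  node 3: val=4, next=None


Floyd's tortoise (slow, +1) and hare (fast, +2):
  init: slow=0, fast=0
  step 1: slow=1, fast=2
  step 2: fast 2->3->None, no cycle

Cycle: no


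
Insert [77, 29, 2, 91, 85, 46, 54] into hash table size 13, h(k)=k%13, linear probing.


Insert 77: h=12 -> slot 12
Insert 29: h=3 -> slot 3
Insert 2: h=2 -> slot 2
Insert 91: h=0 -> slot 0
Insert 85: h=7 -> slot 7
Insert 46: h=7, 1 probes -> slot 8
Insert 54: h=2, 2 probes -> slot 4

Table: [91, None, 2, 29, 54, None, None, 85, 46, None, None, None, 77]


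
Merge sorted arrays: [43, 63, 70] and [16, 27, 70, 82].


Take 16 from B
Take 27 from B
Take 43 from A
Take 63 from A
Take 70 from A

Merged: [16, 27, 43, 63, 70, 70, 82]


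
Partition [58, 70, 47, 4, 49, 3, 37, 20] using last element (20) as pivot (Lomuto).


Pivot: 20
  4 <= 20: swap -> [4, 70, 47, 58, 49, 3, 37, 20]
  3 <= 20: swap -> [4, 3, 47, 58, 49, 70, 37, 20]
Place pivot at 2: [4, 3, 20, 58, 49, 70, 37, 47]

Partitioned: [4, 3, 20, 58, 49, 70, 37, 47]


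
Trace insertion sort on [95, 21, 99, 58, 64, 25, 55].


Initial: [95, 21, 99, 58, 64, 25, 55]
Insert 21: [21, 95, 99, 58, 64, 25, 55]
Insert 99: [21, 95, 99, 58, 64, 25, 55]
Insert 58: [21, 58, 95, 99, 64, 25, 55]
Insert 64: [21, 58, 64, 95, 99, 25, 55]
Insert 25: [21, 25, 58, 64, 95, 99, 55]
Insert 55: [21, 25, 55, 58, 64, 95, 99]

Sorted: [21, 25, 55, 58, 64, 95, 99]


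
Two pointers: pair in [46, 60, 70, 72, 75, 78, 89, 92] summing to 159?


lo=0(46)+hi=7(92)=138
lo=1(60)+hi=7(92)=152
lo=2(70)+hi=7(92)=162
lo=2(70)+hi=6(89)=159

Yes: 70+89=159


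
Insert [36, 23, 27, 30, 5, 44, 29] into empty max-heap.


Insert 36: [36]
Insert 23: [36, 23]
Insert 27: [36, 23, 27]
Insert 30: [36, 30, 27, 23]
Insert 5: [36, 30, 27, 23, 5]
Insert 44: [44, 30, 36, 23, 5, 27]
Insert 29: [44, 30, 36, 23, 5, 27, 29]

Final heap: [44, 30, 36, 23, 5, 27, 29]


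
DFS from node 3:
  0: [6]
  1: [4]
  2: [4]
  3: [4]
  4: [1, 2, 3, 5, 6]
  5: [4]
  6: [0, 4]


Visit 3, push [4]
Visit 4, push [6, 5, 2, 1]
Visit 1, push []
Visit 2, push []
Visit 5, push []
Visit 6, push [0]
Visit 0, push []

DFS order: [3, 4, 1, 2, 5, 6, 0]


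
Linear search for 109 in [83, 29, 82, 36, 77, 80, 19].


i=0: 83!=109
i=1: 29!=109
i=2: 82!=109
i=3: 36!=109
i=4: 77!=109
i=5: 80!=109
i=6: 19!=109

Not found, 7 comps


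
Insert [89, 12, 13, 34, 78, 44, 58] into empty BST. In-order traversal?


Insert 89: root
Insert 12: L from 89
Insert 13: L from 89 -> R from 12
Insert 34: L from 89 -> R from 12 -> R from 13
Insert 78: L from 89 -> R from 12 -> R from 13 -> R from 34
Insert 44: L from 89 -> R from 12 -> R from 13 -> R from 34 -> L from 78
Insert 58: L from 89 -> R from 12 -> R from 13 -> R from 34 -> L from 78 -> R from 44

In-order: [12, 13, 34, 44, 58, 78, 89]


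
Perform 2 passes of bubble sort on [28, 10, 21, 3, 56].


Initial: [28, 10, 21, 3, 56]
Pass 1: [10, 21, 3, 28, 56] (3 swaps)
Pass 2: [10, 3, 21, 28, 56] (1 swaps)

After 2 passes: [10, 3, 21, 28, 56]


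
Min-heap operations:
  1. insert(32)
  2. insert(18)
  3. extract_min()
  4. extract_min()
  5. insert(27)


insert(32) -> [32]
insert(18) -> [18, 32]
extract_min()->18, [32]
extract_min()->32, []
insert(27) -> [27]

Final heap: [27]


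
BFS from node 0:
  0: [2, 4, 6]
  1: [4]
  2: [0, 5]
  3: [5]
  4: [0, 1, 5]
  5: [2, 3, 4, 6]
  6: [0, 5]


Visit 0, enqueue [2, 4, 6]
Visit 2, enqueue [5]
Visit 4, enqueue [1]
Visit 6, enqueue []
Visit 5, enqueue [3]
Visit 1, enqueue []
Visit 3, enqueue []

BFS order: [0, 2, 4, 6, 5, 1, 3]


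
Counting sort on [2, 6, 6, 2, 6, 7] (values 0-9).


Input: [2, 6, 6, 2, 6, 7]
Counts: [0, 0, 2, 0, 0, 0, 3, 1, 0, 0]

Sorted: [2, 2, 6, 6, 6, 7]


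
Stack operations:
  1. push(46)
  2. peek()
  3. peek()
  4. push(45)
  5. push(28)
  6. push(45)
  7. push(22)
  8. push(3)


push(46) -> [46]
peek()->46
peek()->46
push(45) -> [46, 45]
push(28) -> [46, 45, 28]
push(45) -> [46, 45, 28, 45]
push(22) -> [46, 45, 28, 45, 22]
push(3) -> [46, 45, 28, 45, 22, 3]

Final stack: [46, 45, 28, 45, 22, 3]


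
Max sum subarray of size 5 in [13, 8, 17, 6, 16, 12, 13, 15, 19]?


[0:5]: 60
[1:6]: 59
[2:7]: 64
[3:8]: 62
[4:9]: 75

Max: 75 at [4:9]


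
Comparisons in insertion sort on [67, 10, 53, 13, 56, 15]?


Algorithm: insertion sort
Input: [67, 10, 53, 13, 56, 15]
Sorted: [10, 13, 15, 53, 56, 67]

12


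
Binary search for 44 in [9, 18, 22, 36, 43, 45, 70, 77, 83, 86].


Step 1: lo=0, hi=9, mid=4, val=43
Step 2: lo=5, hi=9, mid=7, val=77
Step 3: lo=5, hi=6, mid=5, val=45

Not found


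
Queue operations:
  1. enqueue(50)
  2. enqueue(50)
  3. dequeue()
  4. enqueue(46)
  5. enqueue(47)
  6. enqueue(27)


enqueue(50) -> [50]
enqueue(50) -> [50, 50]
dequeue()->50, [50]
enqueue(46) -> [50, 46]
enqueue(47) -> [50, 46, 47]
enqueue(27) -> [50, 46, 47, 27]

Final queue: [50, 46, 47, 27]


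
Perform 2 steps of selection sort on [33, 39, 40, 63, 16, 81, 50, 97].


Initial: [33, 39, 40, 63, 16, 81, 50, 97]
Step 1: min=16 at 4
  Swap: [16, 39, 40, 63, 33, 81, 50, 97]
Step 2: min=33 at 4
  Swap: [16, 33, 40, 63, 39, 81, 50, 97]

After 2 steps: [16, 33, 40, 63, 39, 81, 50, 97]


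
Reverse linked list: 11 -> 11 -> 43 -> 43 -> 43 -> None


Step 1: curr=11, set curr.next=prev(None) | reversed so far: 11
Step 2: curr=11, set curr.next=prev(11) | reversed so far: 11 -> 11
Step 3: curr=43, set curr.next=prev(11) | reversed so far: 43 -> 11 -> 11
Step 4: curr=43, set curr.next=prev(43) | reversed so far: 43 -> 43 -> 11 -> 11
Step 5: curr=43, set curr.next=prev(43) | reversed so far: 43 -> 43 -> 43 -> 11 -> 11

43 -> 43 -> 43 -> 11 -> 11 -> None


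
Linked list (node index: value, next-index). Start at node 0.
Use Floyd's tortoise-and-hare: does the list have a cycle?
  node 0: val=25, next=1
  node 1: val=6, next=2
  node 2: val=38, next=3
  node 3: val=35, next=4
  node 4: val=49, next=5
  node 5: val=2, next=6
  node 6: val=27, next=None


Floyd's tortoise (slow, +1) and hare (fast, +2):
  init: slow=0, fast=0
  step 1: slow=1, fast=2
  step 2: slow=2, fast=4
  step 3: slow=3, fast=6
  step 4: fast -> None, no cycle

Cycle: no


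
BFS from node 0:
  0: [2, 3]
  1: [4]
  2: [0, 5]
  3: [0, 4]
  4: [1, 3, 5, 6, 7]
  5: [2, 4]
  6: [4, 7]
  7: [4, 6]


Visit 0, enqueue [2, 3]
Visit 2, enqueue [5]
Visit 3, enqueue [4]
Visit 5, enqueue []
Visit 4, enqueue [1, 6, 7]
Visit 1, enqueue []
Visit 6, enqueue []
Visit 7, enqueue []

BFS order: [0, 2, 3, 5, 4, 1, 6, 7]


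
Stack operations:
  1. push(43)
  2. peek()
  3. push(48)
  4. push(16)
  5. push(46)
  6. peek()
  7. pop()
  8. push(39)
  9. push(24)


push(43) -> [43]
peek()->43
push(48) -> [43, 48]
push(16) -> [43, 48, 16]
push(46) -> [43, 48, 16, 46]
peek()->46
pop()->46, [43, 48, 16]
push(39) -> [43, 48, 16, 39]
push(24) -> [43, 48, 16, 39, 24]

Final stack: [43, 48, 16, 39, 24]


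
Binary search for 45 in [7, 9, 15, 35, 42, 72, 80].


Step 1: lo=0, hi=6, mid=3, val=35
Step 2: lo=4, hi=6, mid=5, val=72
Step 3: lo=4, hi=4, mid=4, val=42

Not found


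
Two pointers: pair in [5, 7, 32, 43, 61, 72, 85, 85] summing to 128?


lo=0(5)+hi=7(85)=90
lo=1(7)+hi=7(85)=92
lo=2(32)+hi=7(85)=117
lo=3(43)+hi=7(85)=128

Yes: 43+85=128


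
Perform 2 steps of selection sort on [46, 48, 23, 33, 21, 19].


Initial: [46, 48, 23, 33, 21, 19]
Step 1: min=19 at 5
  Swap: [19, 48, 23, 33, 21, 46]
Step 2: min=21 at 4
  Swap: [19, 21, 23, 33, 48, 46]

After 2 steps: [19, 21, 23, 33, 48, 46]


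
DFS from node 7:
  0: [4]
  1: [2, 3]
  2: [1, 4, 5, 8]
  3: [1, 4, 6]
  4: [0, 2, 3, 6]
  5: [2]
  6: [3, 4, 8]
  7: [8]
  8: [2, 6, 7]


Visit 7, push [8]
Visit 8, push [6, 2]
Visit 2, push [5, 4, 1]
Visit 1, push [3]
Visit 3, push [6, 4]
Visit 4, push [6, 0]
Visit 0, push []
Visit 6, push []
Visit 5, push []

DFS order: [7, 8, 2, 1, 3, 4, 0, 6, 5]


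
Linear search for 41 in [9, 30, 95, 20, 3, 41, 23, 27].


i=0: 9!=41
i=1: 30!=41
i=2: 95!=41
i=3: 20!=41
i=4: 3!=41
i=5: 41==41 found!

Found at 5, 6 comps


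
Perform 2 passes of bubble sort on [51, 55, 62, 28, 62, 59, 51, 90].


Initial: [51, 55, 62, 28, 62, 59, 51, 90]
Pass 1: [51, 55, 28, 62, 59, 51, 62, 90] (3 swaps)
Pass 2: [51, 28, 55, 59, 51, 62, 62, 90] (3 swaps)

After 2 passes: [51, 28, 55, 59, 51, 62, 62, 90]


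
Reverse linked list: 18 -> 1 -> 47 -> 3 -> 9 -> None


Step 1: curr=18, set curr.next=prev(None) | reversed so far: 18
Step 2: curr=1, set curr.next=prev(18) | reversed so far: 1 -> 18
Step 3: curr=47, set curr.next=prev(1) | reversed so far: 47 -> 1 -> 18
Step 4: curr=3, set curr.next=prev(47) | reversed so far: 3 -> 47 -> 1 -> 18
Step 5: curr=9, set curr.next=prev(3) | reversed so far: 9 -> 3 -> 47 -> 1 -> 18

9 -> 3 -> 47 -> 1 -> 18 -> None


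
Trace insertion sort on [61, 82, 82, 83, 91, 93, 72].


Initial: [61, 82, 82, 83, 91, 93, 72]
Insert 82: [61, 82, 82, 83, 91, 93, 72]
Insert 82: [61, 82, 82, 83, 91, 93, 72]
Insert 83: [61, 82, 82, 83, 91, 93, 72]
Insert 91: [61, 82, 82, 83, 91, 93, 72]
Insert 93: [61, 82, 82, 83, 91, 93, 72]
Insert 72: [61, 72, 82, 82, 83, 91, 93]

Sorted: [61, 72, 82, 82, 83, 91, 93]


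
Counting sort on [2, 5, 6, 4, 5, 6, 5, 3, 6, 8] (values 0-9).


Input: [2, 5, 6, 4, 5, 6, 5, 3, 6, 8]
Counts: [0, 0, 1, 1, 1, 3, 3, 0, 1, 0]

Sorted: [2, 3, 4, 5, 5, 5, 6, 6, 6, 8]


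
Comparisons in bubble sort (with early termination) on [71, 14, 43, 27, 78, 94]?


Algorithm: bubble sort (with early termination)
Input: [71, 14, 43, 27, 78, 94]
Sorted: [14, 27, 43, 71, 78, 94]

12


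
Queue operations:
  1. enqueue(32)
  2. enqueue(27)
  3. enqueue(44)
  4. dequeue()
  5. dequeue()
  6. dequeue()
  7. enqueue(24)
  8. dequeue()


enqueue(32) -> [32]
enqueue(27) -> [32, 27]
enqueue(44) -> [32, 27, 44]
dequeue()->32, [27, 44]
dequeue()->27, [44]
dequeue()->44, []
enqueue(24) -> [24]
dequeue()->24, []

Final queue: []


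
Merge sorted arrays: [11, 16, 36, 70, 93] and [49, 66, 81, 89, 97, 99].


Take 11 from A
Take 16 from A
Take 36 from A
Take 49 from B
Take 66 from B
Take 70 from A
Take 81 from B
Take 89 from B
Take 93 from A

Merged: [11, 16, 36, 49, 66, 70, 81, 89, 93, 97, 99]


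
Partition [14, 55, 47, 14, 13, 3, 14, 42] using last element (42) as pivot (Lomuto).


Pivot: 42
  14 <= 42: advance i (no swap)
  14 <= 42: swap -> [14, 14, 47, 55, 13, 3, 14, 42]
  13 <= 42: swap -> [14, 14, 13, 55, 47, 3, 14, 42]
  3 <= 42: swap -> [14, 14, 13, 3, 47, 55, 14, 42]
  14 <= 42: swap -> [14, 14, 13, 3, 14, 55, 47, 42]
Place pivot at 5: [14, 14, 13, 3, 14, 42, 47, 55]

Partitioned: [14, 14, 13, 3, 14, 42, 47, 55]


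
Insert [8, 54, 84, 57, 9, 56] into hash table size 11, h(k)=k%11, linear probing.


Insert 8: h=8 -> slot 8
Insert 54: h=10 -> slot 10
Insert 84: h=7 -> slot 7
Insert 57: h=2 -> slot 2
Insert 9: h=9 -> slot 9
Insert 56: h=1 -> slot 1

Table: [None, 56, 57, None, None, None, None, 84, 8, 9, 54]


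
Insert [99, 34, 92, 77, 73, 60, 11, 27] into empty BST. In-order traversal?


Insert 99: root
Insert 34: L from 99
Insert 92: L from 99 -> R from 34
Insert 77: L from 99 -> R from 34 -> L from 92
Insert 73: L from 99 -> R from 34 -> L from 92 -> L from 77
Insert 60: L from 99 -> R from 34 -> L from 92 -> L from 77 -> L from 73
Insert 11: L from 99 -> L from 34
Insert 27: L from 99 -> L from 34 -> R from 11

In-order: [11, 27, 34, 60, 73, 77, 92, 99]


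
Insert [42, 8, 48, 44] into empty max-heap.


Insert 42: [42]
Insert 8: [42, 8]
Insert 48: [48, 8, 42]
Insert 44: [48, 44, 42, 8]

Final heap: [48, 44, 42, 8]


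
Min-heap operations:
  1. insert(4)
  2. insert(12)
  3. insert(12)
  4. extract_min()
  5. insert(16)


insert(4) -> [4]
insert(12) -> [4, 12]
insert(12) -> [4, 12, 12]
extract_min()->4, [12, 12]
insert(16) -> [12, 12, 16]

Final heap: [12, 12, 16]


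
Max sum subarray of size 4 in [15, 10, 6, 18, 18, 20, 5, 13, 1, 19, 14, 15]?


[0:4]: 49
[1:5]: 52
[2:6]: 62
[3:7]: 61
[4:8]: 56
[5:9]: 39
[6:10]: 38
[7:11]: 47
[8:12]: 49

Max: 62 at [2:6]


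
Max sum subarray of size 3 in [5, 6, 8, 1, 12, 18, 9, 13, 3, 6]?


[0:3]: 19
[1:4]: 15
[2:5]: 21
[3:6]: 31
[4:7]: 39
[5:8]: 40
[6:9]: 25
[7:10]: 22

Max: 40 at [5:8]


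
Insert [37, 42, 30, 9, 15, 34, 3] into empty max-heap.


Insert 37: [37]
Insert 42: [42, 37]
Insert 30: [42, 37, 30]
Insert 9: [42, 37, 30, 9]
Insert 15: [42, 37, 30, 9, 15]
Insert 34: [42, 37, 34, 9, 15, 30]
Insert 3: [42, 37, 34, 9, 15, 30, 3]

Final heap: [42, 37, 34, 9, 15, 30, 3]


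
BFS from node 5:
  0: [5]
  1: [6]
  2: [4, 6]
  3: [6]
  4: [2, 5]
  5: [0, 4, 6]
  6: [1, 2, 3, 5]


Visit 5, enqueue [0, 4, 6]
Visit 0, enqueue []
Visit 4, enqueue [2]
Visit 6, enqueue [1, 3]
Visit 2, enqueue []
Visit 1, enqueue []
Visit 3, enqueue []

BFS order: [5, 0, 4, 6, 2, 1, 3]


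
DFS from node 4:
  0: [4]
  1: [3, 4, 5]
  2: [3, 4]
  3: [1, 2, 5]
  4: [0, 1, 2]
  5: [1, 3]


Visit 4, push [2, 1, 0]
Visit 0, push []
Visit 1, push [5, 3]
Visit 3, push [5, 2]
Visit 2, push []
Visit 5, push []

DFS order: [4, 0, 1, 3, 2, 5]


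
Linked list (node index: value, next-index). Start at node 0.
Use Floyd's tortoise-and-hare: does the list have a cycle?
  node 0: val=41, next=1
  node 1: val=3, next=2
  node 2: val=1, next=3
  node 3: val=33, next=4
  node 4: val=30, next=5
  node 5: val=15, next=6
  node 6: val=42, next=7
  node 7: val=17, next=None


Floyd's tortoise (slow, +1) and hare (fast, +2):
  init: slow=0, fast=0
  step 1: slow=1, fast=2
  step 2: slow=2, fast=4
  step 3: slow=3, fast=6
  step 4: fast 6->7->None, no cycle

Cycle: no


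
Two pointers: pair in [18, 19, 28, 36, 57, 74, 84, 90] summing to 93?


lo=0(18)+hi=7(90)=108
lo=0(18)+hi=6(84)=102
lo=0(18)+hi=5(74)=92
lo=1(19)+hi=5(74)=93

Yes: 19+74=93


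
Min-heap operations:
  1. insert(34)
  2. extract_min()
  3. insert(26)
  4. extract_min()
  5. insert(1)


insert(34) -> [34]
extract_min()->34, []
insert(26) -> [26]
extract_min()->26, []
insert(1) -> [1]

Final heap: [1]


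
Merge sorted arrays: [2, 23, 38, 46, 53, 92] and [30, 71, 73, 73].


Take 2 from A
Take 23 from A
Take 30 from B
Take 38 from A
Take 46 from A
Take 53 from A
Take 71 from B
Take 73 from B
Take 73 from B

Merged: [2, 23, 30, 38, 46, 53, 71, 73, 73, 92]


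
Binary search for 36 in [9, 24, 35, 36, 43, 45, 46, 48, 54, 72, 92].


Step 1: lo=0, hi=10, mid=5, val=45
Step 2: lo=0, hi=4, mid=2, val=35
Step 3: lo=3, hi=4, mid=3, val=36

Found at index 3


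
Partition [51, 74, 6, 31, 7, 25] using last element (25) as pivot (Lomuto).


Pivot: 25
  6 <= 25: swap -> [6, 74, 51, 31, 7, 25]
  7 <= 25: swap -> [6, 7, 51, 31, 74, 25]
Place pivot at 2: [6, 7, 25, 31, 74, 51]

Partitioned: [6, 7, 25, 31, 74, 51]


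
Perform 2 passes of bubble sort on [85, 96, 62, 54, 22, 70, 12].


Initial: [85, 96, 62, 54, 22, 70, 12]
Pass 1: [85, 62, 54, 22, 70, 12, 96] (5 swaps)
Pass 2: [62, 54, 22, 70, 12, 85, 96] (5 swaps)

After 2 passes: [62, 54, 22, 70, 12, 85, 96]


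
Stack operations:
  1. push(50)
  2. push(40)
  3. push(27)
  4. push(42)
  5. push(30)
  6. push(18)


push(50) -> [50]
push(40) -> [50, 40]
push(27) -> [50, 40, 27]
push(42) -> [50, 40, 27, 42]
push(30) -> [50, 40, 27, 42, 30]
push(18) -> [50, 40, 27, 42, 30, 18]

Final stack: [50, 40, 27, 42, 30, 18]


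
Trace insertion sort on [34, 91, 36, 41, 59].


Initial: [34, 91, 36, 41, 59]
Insert 91: [34, 91, 36, 41, 59]
Insert 36: [34, 36, 91, 41, 59]
Insert 41: [34, 36, 41, 91, 59]
Insert 59: [34, 36, 41, 59, 91]

Sorted: [34, 36, 41, 59, 91]


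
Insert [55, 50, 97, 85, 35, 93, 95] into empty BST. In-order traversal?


Insert 55: root
Insert 50: L from 55
Insert 97: R from 55
Insert 85: R from 55 -> L from 97
Insert 35: L from 55 -> L from 50
Insert 93: R from 55 -> L from 97 -> R from 85
Insert 95: R from 55 -> L from 97 -> R from 85 -> R from 93

In-order: [35, 50, 55, 85, 93, 95, 97]


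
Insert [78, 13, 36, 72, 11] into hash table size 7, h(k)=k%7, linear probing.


Insert 78: h=1 -> slot 1
Insert 13: h=6 -> slot 6
Insert 36: h=1, 1 probes -> slot 2
Insert 72: h=2, 1 probes -> slot 3
Insert 11: h=4 -> slot 4

Table: [None, 78, 36, 72, 11, None, 13]


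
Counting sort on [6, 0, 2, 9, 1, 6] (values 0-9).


Input: [6, 0, 2, 9, 1, 6]
Counts: [1, 1, 1, 0, 0, 0, 2, 0, 0, 1]

Sorted: [0, 1, 2, 6, 6, 9]


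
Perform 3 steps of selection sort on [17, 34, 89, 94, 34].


Initial: [17, 34, 89, 94, 34]
Step 1: min=17 at 0
  Swap: [17, 34, 89, 94, 34]
Step 2: min=34 at 1
  Swap: [17, 34, 89, 94, 34]
Step 3: min=34 at 4
  Swap: [17, 34, 34, 94, 89]

After 3 steps: [17, 34, 34, 94, 89]


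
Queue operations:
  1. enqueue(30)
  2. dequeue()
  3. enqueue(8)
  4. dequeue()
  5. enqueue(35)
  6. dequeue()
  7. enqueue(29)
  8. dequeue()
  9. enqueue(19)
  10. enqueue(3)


enqueue(30) -> [30]
dequeue()->30, []
enqueue(8) -> [8]
dequeue()->8, []
enqueue(35) -> [35]
dequeue()->35, []
enqueue(29) -> [29]
dequeue()->29, []
enqueue(19) -> [19]
enqueue(3) -> [19, 3]

Final queue: [19, 3]


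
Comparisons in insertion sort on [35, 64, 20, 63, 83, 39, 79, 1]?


Algorithm: insertion sort
Input: [35, 64, 20, 63, 83, 39, 79, 1]
Sorted: [1, 20, 35, 39, 63, 64, 79, 83]

19


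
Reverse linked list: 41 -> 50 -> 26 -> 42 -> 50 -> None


Step 1: curr=41, set curr.next=prev(None) | reversed so far: 41
Step 2: curr=50, set curr.next=prev(41) | reversed so far: 50 -> 41
Step 3: curr=26, set curr.next=prev(50) | reversed so far: 26 -> 50 -> 41
Step 4: curr=42, set curr.next=prev(26) | reversed so far: 42 -> 26 -> 50 -> 41
Step 5: curr=50, set curr.next=prev(42) | reversed so far: 50 -> 42 -> 26 -> 50 -> 41

50 -> 42 -> 26 -> 50 -> 41 -> None


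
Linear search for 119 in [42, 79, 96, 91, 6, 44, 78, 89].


i=0: 42!=119
i=1: 79!=119
i=2: 96!=119
i=3: 91!=119
i=4: 6!=119
i=5: 44!=119
i=6: 78!=119
i=7: 89!=119

Not found, 8 comps


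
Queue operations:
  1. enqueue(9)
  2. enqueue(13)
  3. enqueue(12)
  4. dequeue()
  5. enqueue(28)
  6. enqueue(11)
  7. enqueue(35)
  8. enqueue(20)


enqueue(9) -> [9]
enqueue(13) -> [9, 13]
enqueue(12) -> [9, 13, 12]
dequeue()->9, [13, 12]
enqueue(28) -> [13, 12, 28]
enqueue(11) -> [13, 12, 28, 11]
enqueue(35) -> [13, 12, 28, 11, 35]
enqueue(20) -> [13, 12, 28, 11, 35, 20]

Final queue: [13, 12, 28, 11, 35, 20]


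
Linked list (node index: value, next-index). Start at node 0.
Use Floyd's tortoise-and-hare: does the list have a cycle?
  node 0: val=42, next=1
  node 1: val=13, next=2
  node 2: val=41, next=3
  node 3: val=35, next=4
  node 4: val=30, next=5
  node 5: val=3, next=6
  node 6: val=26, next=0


Floyd's tortoise (slow, +1) and hare (fast, +2):
  init: slow=0, fast=0
  step 1: slow=1, fast=2
  step 2: slow=2, fast=4
  step 3: slow=3, fast=6
  step 4: slow=4, fast=1
  step 5: slow=5, fast=3
  step 6: slow=6, fast=5
  step 7: slow=0, fast=0
  slow == fast at node 0: cycle detected

Cycle: yes


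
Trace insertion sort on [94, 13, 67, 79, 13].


Initial: [94, 13, 67, 79, 13]
Insert 13: [13, 94, 67, 79, 13]
Insert 67: [13, 67, 94, 79, 13]
Insert 79: [13, 67, 79, 94, 13]
Insert 13: [13, 13, 67, 79, 94]

Sorted: [13, 13, 67, 79, 94]
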